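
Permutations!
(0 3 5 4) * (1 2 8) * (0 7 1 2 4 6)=[3, 4, 8, 5, 7, 6, 0, 1, 2]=(0 3 5 6)(1 4 7)(2 8)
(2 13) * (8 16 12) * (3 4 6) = [0, 1, 13, 4, 6, 5, 3, 7, 16, 9, 10, 11, 8, 2, 14, 15, 12] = (2 13)(3 4 6)(8 16 12)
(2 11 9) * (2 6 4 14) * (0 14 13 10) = (0 14 2 11 9 6 4 13 10) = [14, 1, 11, 3, 13, 5, 4, 7, 8, 6, 0, 9, 12, 10, 2]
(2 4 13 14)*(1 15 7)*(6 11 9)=(1 15 7)(2 4 13 14)(6 11 9)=[0, 15, 4, 3, 13, 5, 11, 1, 8, 6, 10, 9, 12, 14, 2, 7]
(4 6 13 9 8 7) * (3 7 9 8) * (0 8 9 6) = (0 8 6 13 9 3 7 4) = [8, 1, 2, 7, 0, 5, 13, 4, 6, 3, 10, 11, 12, 9]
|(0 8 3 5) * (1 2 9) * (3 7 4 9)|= |(0 8 7 4 9 1 2 3 5)|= 9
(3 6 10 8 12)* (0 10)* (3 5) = (0 10 8 12 5 3 6) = [10, 1, 2, 6, 4, 3, 0, 7, 12, 9, 8, 11, 5]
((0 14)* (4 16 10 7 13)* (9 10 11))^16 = (4 11 10 13 16 9 7)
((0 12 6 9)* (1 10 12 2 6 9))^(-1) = (0 9 12 10 1 6 2)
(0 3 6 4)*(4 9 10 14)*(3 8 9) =[8, 1, 2, 6, 0, 5, 3, 7, 9, 10, 14, 11, 12, 13, 4] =(0 8 9 10 14 4)(3 6)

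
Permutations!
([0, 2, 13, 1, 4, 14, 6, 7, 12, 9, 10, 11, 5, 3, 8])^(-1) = [0, 3, 1, 13, 4, 12, 6, 7, 14, 9, 10, 11, 8, 2, 5]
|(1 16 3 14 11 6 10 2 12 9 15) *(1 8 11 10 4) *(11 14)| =|(1 16 3 11 6 4)(2 12 9 15 8 14 10)| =42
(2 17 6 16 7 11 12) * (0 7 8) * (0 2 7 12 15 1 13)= (0 12 7 11 15 1 13)(2 17 6 16 8)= [12, 13, 17, 3, 4, 5, 16, 11, 2, 9, 10, 15, 7, 0, 14, 1, 8, 6]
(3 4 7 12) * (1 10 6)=(1 10 6)(3 4 7 12)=[0, 10, 2, 4, 7, 5, 1, 12, 8, 9, 6, 11, 3]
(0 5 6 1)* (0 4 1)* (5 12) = (0 12 5 6)(1 4) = [12, 4, 2, 3, 1, 6, 0, 7, 8, 9, 10, 11, 5]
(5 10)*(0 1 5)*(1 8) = (0 8 1 5 10) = [8, 5, 2, 3, 4, 10, 6, 7, 1, 9, 0]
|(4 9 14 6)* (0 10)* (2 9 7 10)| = 8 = |(0 2 9 14 6 4 7 10)|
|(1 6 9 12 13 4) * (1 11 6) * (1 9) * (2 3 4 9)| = 6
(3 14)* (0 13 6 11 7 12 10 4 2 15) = [13, 1, 15, 14, 2, 5, 11, 12, 8, 9, 4, 7, 10, 6, 3, 0] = (0 13 6 11 7 12 10 4 2 15)(3 14)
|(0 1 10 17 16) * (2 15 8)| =|(0 1 10 17 16)(2 15 8)| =15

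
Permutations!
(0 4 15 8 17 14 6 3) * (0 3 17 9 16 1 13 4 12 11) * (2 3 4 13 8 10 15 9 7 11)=(0 12 2 3 4 9 16 1 8 7 11)(6 17 14)(10 15)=[12, 8, 3, 4, 9, 5, 17, 11, 7, 16, 15, 0, 2, 13, 6, 10, 1, 14]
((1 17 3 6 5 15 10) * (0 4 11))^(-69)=(1 17 3 6 5 15 10)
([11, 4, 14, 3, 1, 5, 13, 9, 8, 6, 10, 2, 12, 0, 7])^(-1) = (0 13 6 9 7 14 2 11)(1 4)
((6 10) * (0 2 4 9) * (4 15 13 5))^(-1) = (0 9 4 5 13 15 2)(6 10)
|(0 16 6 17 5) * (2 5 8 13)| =|(0 16 6 17 8 13 2 5)| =8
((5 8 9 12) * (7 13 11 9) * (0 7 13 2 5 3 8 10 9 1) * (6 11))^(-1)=(0 1 11 6 13 8 3 12 9 10 5 2 7)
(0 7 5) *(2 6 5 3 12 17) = (0 7 3 12 17 2 6 5) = [7, 1, 6, 12, 4, 0, 5, 3, 8, 9, 10, 11, 17, 13, 14, 15, 16, 2]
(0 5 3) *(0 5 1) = [1, 0, 2, 5, 4, 3] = (0 1)(3 5)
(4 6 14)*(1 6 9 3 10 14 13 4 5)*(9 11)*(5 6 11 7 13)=(1 11 9 3 10 14 6 5)(4 7 13)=[0, 11, 2, 10, 7, 1, 5, 13, 8, 3, 14, 9, 12, 4, 6]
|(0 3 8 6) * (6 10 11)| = |(0 3 8 10 11 6)| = 6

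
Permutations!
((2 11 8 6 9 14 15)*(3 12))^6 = ((2 11 8 6 9 14 15)(3 12))^6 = (2 15 14 9 6 8 11)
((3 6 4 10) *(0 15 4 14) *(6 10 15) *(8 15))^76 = (0 6 14)(4 8 15)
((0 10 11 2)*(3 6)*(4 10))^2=((0 4 10 11 2)(3 6))^2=(0 10 2 4 11)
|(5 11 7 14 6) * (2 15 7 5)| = |(2 15 7 14 6)(5 11)| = 10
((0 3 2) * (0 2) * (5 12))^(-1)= ((0 3)(5 12))^(-1)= (0 3)(5 12)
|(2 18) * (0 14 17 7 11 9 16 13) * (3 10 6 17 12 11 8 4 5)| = 56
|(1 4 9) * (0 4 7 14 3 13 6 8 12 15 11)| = |(0 4 9 1 7 14 3 13 6 8 12 15 11)| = 13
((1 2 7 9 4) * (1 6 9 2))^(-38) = ((2 7)(4 6 9))^(-38) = (4 6 9)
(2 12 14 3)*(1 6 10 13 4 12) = (1 6 10 13 4 12 14 3 2) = [0, 6, 1, 2, 12, 5, 10, 7, 8, 9, 13, 11, 14, 4, 3]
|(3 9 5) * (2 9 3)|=3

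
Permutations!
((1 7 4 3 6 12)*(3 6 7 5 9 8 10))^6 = (1 7 9 6 10)(3 5 4 8 12)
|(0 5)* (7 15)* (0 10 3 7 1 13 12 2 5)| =9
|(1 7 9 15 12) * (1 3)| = |(1 7 9 15 12 3)| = 6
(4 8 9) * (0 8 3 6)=(0 8 9 4 3 6)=[8, 1, 2, 6, 3, 5, 0, 7, 9, 4]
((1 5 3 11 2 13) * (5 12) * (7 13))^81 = ((1 12 5 3 11 2 7 13))^81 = (1 12 5 3 11 2 7 13)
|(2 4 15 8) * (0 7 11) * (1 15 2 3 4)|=|(0 7 11)(1 15 8 3 4 2)|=6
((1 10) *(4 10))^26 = ((1 4 10))^26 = (1 10 4)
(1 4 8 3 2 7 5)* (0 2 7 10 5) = (0 2 10 5 1 4 8 3 7) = [2, 4, 10, 7, 8, 1, 6, 0, 3, 9, 5]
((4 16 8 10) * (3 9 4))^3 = ((3 9 4 16 8 10))^3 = (3 16)(4 10)(8 9)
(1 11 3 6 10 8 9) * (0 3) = [3, 11, 2, 6, 4, 5, 10, 7, 9, 1, 8, 0] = (0 3 6 10 8 9 1 11)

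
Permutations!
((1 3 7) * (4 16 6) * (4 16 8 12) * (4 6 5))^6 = ((1 3 7)(4 8 12 6 16 5))^6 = (16)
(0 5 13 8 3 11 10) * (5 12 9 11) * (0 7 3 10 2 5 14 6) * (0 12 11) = (0 11 2 5 13 8 10 7 3 14 6 12 9) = [11, 1, 5, 14, 4, 13, 12, 3, 10, 0, 7, 2, 9, 8, 6]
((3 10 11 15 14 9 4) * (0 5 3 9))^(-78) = (0 14 15 11 10 3 5)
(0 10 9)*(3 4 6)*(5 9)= (0 10 5 9)(3 4 6)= [10, 1, 2, 4, 6, 9, 3, 7, 8, 0, 5]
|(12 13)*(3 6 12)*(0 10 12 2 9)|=|(0 10 12 13 3 6 2 9)|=8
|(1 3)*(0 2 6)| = 6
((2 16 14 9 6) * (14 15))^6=(16)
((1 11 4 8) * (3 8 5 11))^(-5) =((1 3 8)(4 5 11))^(-5) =(1 3 8)(4 5 11)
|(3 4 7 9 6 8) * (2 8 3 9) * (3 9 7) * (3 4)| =6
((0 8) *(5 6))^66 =(8)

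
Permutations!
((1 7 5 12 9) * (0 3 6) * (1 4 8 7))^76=(0 3 6)(4 12 7)(5 8 9)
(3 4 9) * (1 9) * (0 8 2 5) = (0 8 2 5)(1 9 3 4) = [8, 9, 5, 4, 1, 0, 6, 7, 2, 3]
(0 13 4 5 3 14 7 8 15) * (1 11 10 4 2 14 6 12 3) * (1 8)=[13, 11, 14, 6, 5, 8, 12, 1, 15, 9, 4, 10, 3, 2, 7, 0]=(0 13 2 14 7 1 11 10 4 5 8 15)(3 6 12)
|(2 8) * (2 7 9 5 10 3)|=|(2 8 7 9 5 10 3)|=7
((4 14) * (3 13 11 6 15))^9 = (3 15 6 11 13)(4 14)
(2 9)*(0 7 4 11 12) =(0 7 4 11 12)(2 9) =[7, 1, 9, 3, 11, 5, 6, 4, 8, 2, 10, 12, 0]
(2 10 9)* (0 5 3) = (0 5 3)(2 10 9) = [5, 1, 10, 0, 4, 3, 6, 7, 8, 2, 9]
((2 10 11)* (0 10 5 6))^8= (0 11 5)(2 6 10)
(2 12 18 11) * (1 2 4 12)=(1 2)(4 12 18 11)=[0, 2, 1, 3, 12, 5, 6, 7, 8, 9, 10, 4, 18, 13, 14, 15, 16, 17, 11]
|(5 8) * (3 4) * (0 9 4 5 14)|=|(0 9 4 3 5 8 14)|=7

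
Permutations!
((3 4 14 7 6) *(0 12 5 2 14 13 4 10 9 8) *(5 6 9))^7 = (0 14 3 8 2 6 9 5 12 7 10)(4 13)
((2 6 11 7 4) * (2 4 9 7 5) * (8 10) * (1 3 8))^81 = ((1 3 8 10)(2 6 11 5)(7 9))^81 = (1 3 8 10)(2 6 11 5)(7 9)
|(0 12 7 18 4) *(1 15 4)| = |(0 12 7 18 1 15 4)| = 7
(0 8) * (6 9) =(0 8)(6 9) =[8, 1, 2, 3, 4, 5, 9, 7, 0, 6]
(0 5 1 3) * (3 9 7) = (0 5 1 9 7 3) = [5, 9, 2, 0, 4, 1, 6, 3, 8, 7]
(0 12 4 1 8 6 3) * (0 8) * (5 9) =[12, 0, 2, 8, 1, 9, 3, 7, 6, 5, 10, 11, 4] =(0 12 4 1)(3 8 6)(5 9)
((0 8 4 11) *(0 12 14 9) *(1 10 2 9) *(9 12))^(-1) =(0 9 11 4 8)(1 14 12 2 10) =((0 8 4 11 9)(1 10 2 12 14))^(-1)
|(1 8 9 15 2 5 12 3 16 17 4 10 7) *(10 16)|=30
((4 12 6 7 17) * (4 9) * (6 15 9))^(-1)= (4 9 15 12)(6 17 7)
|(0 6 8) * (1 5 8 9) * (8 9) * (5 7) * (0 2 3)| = |(0 6 8 2 3)(1 7 5 9)| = 20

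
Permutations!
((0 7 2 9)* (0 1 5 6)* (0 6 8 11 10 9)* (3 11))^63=((0 7 2)(1 5 8 3 11 10 9))^63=(11)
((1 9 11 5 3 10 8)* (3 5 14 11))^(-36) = ((1 9 3 10 8)(11 14))^(-36) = (14)(1 8 10 3 9)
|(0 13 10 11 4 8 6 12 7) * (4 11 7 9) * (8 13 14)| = 10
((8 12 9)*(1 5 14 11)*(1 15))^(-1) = (1 15 11 14 5)(8 9 12)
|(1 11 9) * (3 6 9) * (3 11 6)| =|(11)(1 6 9)| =3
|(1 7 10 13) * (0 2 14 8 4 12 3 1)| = |(0 2 14 8 4 12 3 1 7 10 13)| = 11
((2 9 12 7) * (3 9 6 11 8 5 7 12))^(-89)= (12)(2 6 11 8 5 7)(3 9)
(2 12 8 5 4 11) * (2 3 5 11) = (2 12 8 11 3 5 4) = [0, 1, 12, 5, 2, 4, 6, 7, 11, 9, 10, 3, 8]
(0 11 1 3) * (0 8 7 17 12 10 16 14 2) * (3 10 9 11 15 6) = (0 15 6 3 8 7 17 12 9 11 1 10 16 14 2) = [15, 10, 0, 8, 4, 5, 3, 17, 7, 11, 16, 1, 9, 13, 2, 6, 14, 12]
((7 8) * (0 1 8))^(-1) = (0 7 8 1)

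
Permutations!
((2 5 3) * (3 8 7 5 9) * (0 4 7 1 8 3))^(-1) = ((0 4 7 5 3 2 9)(1 8))^(-1) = (0 9 2 3 5 7 4)(1 8)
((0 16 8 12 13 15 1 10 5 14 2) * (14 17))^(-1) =((0 16 8 12 13 15 1 10 5 17 14 2))^(-1) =(0 2 14 17 5 10 1 15 13 12 8 16)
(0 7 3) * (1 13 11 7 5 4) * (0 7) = (0 5 4 1 13 11)(3 7) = [5, 13, 2, 7, 1, 4, 6, 3, 8, 9, 10, 0, 12, 11]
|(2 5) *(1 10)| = 2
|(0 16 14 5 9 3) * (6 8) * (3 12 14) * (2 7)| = |(0 16 3)(2 7)(5 9 12 14)(6 8)| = 12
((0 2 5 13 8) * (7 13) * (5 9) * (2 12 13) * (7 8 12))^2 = ((0 7 2 9 5 8)(12 13))^2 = (13)(0 2 5)(7 9 8)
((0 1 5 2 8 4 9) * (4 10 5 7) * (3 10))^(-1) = ((0 1 7 4 9)(2 8 3 10 5))^(-1) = (0 9 4 7 1)(2 5 10 3 8)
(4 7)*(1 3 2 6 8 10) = [0, 3, 6, 2, 7, 5, 8, 4, 10, 9, 1] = (1 3 2 6 8 10)(4 7)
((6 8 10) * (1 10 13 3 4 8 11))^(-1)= (1 11 6 10)(3 13 8 4)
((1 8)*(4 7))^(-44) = ((1 8)(4 7))^(-44) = (8)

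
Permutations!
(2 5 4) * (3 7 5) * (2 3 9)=(2 9)(3 7 5 4)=[0, 1, 9, 7, 3, 4, 6, 5, 8, 2]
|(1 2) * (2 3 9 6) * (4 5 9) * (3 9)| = |(1 9 6 2)(3 4 5)| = 12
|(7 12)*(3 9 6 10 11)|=|(3 9 6 10 11)(7 12)|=10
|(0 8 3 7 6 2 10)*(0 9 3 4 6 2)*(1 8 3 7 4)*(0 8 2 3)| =9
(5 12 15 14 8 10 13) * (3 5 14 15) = (15)(3 5 12)(8 10 13 14) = [0, 1, 2, 5, 4, 12, 6, 7, 10, 9, 13, 11, 3, 14, 8, 15]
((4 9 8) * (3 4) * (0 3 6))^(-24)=(9)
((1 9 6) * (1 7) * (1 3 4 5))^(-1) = (1 5 4 3 7 6 9)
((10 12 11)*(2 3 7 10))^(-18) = ((2 3 7 10 12 11))^(-18) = (12)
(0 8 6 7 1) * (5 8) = (0 5 8 6 7 1) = [5, 0, 2, 3, 4, 8, 7, 1, 6]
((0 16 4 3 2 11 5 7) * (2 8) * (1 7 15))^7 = ((0 16 4 3 8 2 11 5 15 1 7))^7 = (0 5 3 7 11 4 1 2 16 15 8)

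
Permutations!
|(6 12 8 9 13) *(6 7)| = |(6 12 8 9 13 7)| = 6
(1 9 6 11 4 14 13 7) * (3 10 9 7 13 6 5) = (1 7)(3 10 9 5)(4 14 6 11) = [0, 7, 2, 10, 14, 3, 11, 1, 8, 5, 9, 4, 12, 13, 6]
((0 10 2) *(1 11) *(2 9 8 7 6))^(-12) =((0 10 9 8 7 6 2)(1 11))^(-12) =(11)(0 9 7 2 10 8 6)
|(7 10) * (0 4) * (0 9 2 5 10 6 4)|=7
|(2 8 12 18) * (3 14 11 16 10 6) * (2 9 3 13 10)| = 9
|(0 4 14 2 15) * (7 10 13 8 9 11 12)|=|(0 4 14 2 15)(7 10 13 8 9 11 12)|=35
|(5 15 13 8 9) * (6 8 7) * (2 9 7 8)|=8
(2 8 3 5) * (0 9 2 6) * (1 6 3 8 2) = (0 9 1 6)(3 5) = [9, 6, 2, 5, 4, 3, 0, 7, 8, 1]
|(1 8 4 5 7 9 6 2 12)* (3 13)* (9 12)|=6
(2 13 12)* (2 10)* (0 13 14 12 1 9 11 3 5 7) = (0 13 1 9 11 3 5 7)(2 14 12 10) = [13, 9, 14, 5, 4, 7, 6, 0, 8, 11, 2, 3, 10, 1, 12]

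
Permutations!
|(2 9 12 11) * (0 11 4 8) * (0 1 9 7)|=20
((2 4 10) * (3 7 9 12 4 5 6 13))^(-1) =(2 10 4 12 9 7 3 13 6 5)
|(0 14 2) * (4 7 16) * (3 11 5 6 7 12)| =24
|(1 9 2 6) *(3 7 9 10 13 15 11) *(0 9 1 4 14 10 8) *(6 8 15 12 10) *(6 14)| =|(0 9 2 8)(1 15 11 3 7)(4 6)(10 13 12)| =60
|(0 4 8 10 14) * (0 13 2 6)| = 8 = |(0 4 8 10 14 13 2 6)|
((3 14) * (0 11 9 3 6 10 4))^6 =((0 11 9 3 14 6 10 4))^6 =(0 10 14 9)(3 11 4 6)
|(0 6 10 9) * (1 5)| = |(0 6 10 9)(1 5)| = 4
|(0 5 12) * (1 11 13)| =|(0 5 12)(1 11 13)| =3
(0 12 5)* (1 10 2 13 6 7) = (0 12 5)(1 10 2 13 6 7) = [12, 10, 13, 3, 4, 0, 7, 1, 8, 9, 2, 11, 5, 6]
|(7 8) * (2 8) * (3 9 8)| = |(2 3 9 8 7)| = 5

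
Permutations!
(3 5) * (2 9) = (2 9)(3 5) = [0, 1, 9, 5, 4, 3, 6, 7, 8, 2]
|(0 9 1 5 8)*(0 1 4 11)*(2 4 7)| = |(0 9 7 2 4 11)(1 5 8)| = 6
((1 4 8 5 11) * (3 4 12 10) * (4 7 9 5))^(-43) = (1 9 10 11 7 12 5 3)(4 8) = ((1 12 10 3 7 9 5 11)(4 8))^(-43)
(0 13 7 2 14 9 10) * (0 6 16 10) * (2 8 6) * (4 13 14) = (0 14 9)(2 4 13 7 8 6 16 10) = [14, 1, 4, 3, 13, 5, 16, 8, 6, 0, 2, 11, 12, 7, 9, 15, 10]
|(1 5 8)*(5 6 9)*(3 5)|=|(1 6 9 3 5 8)|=6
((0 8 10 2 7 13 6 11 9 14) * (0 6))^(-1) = (0 13 7 2 10 8)(6 14 9 11)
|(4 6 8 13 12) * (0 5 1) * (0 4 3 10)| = |(0 5 1 4 6 8 13 12 3 10)| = 10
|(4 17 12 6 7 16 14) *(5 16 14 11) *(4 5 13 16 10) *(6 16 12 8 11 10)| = 8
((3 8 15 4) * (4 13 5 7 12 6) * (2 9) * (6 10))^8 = ((2 9)(3 8 15 13 5 7 12 10 6 4))^8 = (3 6 12 5 15)(4 10 7 13 8)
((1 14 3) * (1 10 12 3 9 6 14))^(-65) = ((3 10 12)(6 14 9))^(-65) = (3 10 12)(6 14 9)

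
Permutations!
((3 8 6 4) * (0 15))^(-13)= (0 15)(3 4 6 8)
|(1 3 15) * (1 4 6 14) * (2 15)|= 7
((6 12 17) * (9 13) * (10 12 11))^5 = ((6 11 10 12 17)(9 13))^5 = (17)(9 13)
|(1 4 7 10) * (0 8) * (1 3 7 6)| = |(0 8)(1 4 6)(3 7 10)| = 6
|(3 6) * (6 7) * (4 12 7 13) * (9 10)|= |(3 13 4 12 7 6)(9 10)|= 6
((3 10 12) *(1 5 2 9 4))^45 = (12)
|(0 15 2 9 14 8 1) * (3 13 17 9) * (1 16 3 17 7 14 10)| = 42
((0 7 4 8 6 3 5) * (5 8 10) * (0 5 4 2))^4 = (10)(0 7 2)(3 8 6)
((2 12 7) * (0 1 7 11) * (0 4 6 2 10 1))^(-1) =((1 7 10)(2 12 11 4 6))^(-1) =(1 10 7)(2 6 4 11 12)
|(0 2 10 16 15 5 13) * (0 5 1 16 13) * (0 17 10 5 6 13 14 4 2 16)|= |(0 16 15 1)(2 5 17 10 14 4)(6 13)|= 12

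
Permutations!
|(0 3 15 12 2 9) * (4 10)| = |(0 3 15 12 2 9)(4 10)| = 6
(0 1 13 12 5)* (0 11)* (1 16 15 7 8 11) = (0 16 15 7 8 11)(1 13 12 5) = [16, 13, 2, 3, 4, 1, 6, 8, 11, 9, 10, 0, 5, 12, 14, 7, 15]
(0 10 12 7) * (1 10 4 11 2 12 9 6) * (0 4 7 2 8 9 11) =[7, 10, 12, 3, 0, 5, 1, 4, 9, 6, 11, 8, 2] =(0 7 4)(1 10 11 8 9 6)(2 12)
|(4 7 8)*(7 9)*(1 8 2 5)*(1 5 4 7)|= |(1 8 7 2 4 9)|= 6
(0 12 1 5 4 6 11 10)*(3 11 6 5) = (0 12 1 3 11 10)(4 5) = [12, 3, 2, 11, 5, 4, 6, 7, 8, 9, 0, 10, 1]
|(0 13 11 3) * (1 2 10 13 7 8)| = 9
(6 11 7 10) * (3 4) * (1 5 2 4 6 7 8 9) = (1 5 2 4 3 6 11 8 9)(7 10) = [0, 5, 4, 6, 3, 2, 11, 10, 9, 1, 7, 8]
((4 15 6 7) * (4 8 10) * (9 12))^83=((4 15 6 7 8 10)(9 12))^83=(4 10 8 7 6 15)(9 12)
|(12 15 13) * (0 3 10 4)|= 12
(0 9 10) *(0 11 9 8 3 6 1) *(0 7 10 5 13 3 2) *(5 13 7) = (0 8 2)(1 5 7 10 11 9 13 3 6) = [8, 5, 0, 6, 4, 7, 1, 10, 2, 13, 11, 9, 12, 3]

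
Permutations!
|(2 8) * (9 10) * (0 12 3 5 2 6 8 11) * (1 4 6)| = |(0 12 3 5 2 11)(1 4 6 8)(9 10)| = 12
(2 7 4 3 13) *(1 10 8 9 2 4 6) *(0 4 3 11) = (0 4 11)(1 10 8 9 2 7 6)(3 13) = [4, 10, 7, 13, 11, 5, 1, 6, 9, 2, 8, 0, 12, 3]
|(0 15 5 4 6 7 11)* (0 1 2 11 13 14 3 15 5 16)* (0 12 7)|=84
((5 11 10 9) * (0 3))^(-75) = ((0 3)(5 11 10 9))^(-75) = (0 3)(5 11 10 9)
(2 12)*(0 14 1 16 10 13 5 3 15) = (0 14 1 16 10 13 5 3 15)(2 12) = [14, 16, 12, 15, 4, 3, 6, 7, 8, 9, 13, 11, 2, 5, 1, 0, 10]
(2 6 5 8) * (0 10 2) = (0 10 2 6 5 8) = [10, 1, 6, 3, 4, 8, 5, 7, 0, 9, 2]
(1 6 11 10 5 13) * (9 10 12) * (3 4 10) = (1 6 11 12 9 3 4 10 5 13) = [0, 6, 2, 4, 10, 13, 11, 7, 8, 3, 5, 12, 9, 1]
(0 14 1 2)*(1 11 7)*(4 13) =(0 14 11 7 1 2)(4 13) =[14, 2, 0, 3, 13, 5, 6, 1, 8, 9, 10, 7, 12, 4, 11]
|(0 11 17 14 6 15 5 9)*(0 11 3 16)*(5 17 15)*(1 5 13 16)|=12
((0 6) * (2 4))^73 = (0 6)(2 4)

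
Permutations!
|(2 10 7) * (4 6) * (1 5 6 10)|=7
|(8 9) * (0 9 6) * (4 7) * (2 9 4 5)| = 8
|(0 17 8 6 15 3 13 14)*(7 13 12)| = |(0 17 8 6 15 3 12 7 13 14)| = 10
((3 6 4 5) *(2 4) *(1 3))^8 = (1 6 4)(2 5 3)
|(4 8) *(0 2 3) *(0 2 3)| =|(0 3 2)(4 8)| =6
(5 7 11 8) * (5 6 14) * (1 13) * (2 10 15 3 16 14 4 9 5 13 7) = [0, 7, 10, 16, 9, 2, 4, 11, 6, 5, 15, 8, 12, 1, 13, 3, 14] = (1 7 11 8 6 4 9 5 2 10 15 3 16 14 13)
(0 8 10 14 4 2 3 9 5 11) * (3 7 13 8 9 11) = [9, 1, 7, 11, 2, 3, 6, 13, 10, 5, 14, 0, 12, 8, 4] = (0 9 5 3 11)(2 7 13 8 10 14 4)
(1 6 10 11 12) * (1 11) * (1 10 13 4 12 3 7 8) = (1 6 13 4 12 11 3 7 8) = [0, 6, 2, 7, 12, 5, 13, 8, 1, 9, 10, 3, 11, 4]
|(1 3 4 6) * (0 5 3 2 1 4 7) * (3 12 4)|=14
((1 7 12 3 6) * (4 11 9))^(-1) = ((1 7 12 3 6)(4 11 9))^(-1) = (1 6 3 12 7)(4 9 11)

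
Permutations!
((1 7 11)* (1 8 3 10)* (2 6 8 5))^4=((1 7 11 5 2 6 8 3 10))^4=(1 2 10 5 3 11 8 7 6)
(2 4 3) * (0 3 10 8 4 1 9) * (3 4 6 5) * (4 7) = [7, 9, 1, 2, 10, 3, 5, 4, 6, 0, 8] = (0 7 4 10 8 6 5 3 2 1 9)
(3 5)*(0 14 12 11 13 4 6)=[14, 1, 2, 5, 6, 3, 0, 7, 8, 9, 10, 13, 11, 4, 12]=(0 14 12 11 13 4 6)(3 5)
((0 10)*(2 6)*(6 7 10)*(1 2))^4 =((0 6 1 2 7 10))^4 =(0 7 1)(2 6 10)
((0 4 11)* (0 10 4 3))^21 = (11)(0 3)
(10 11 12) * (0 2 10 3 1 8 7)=(0 2 10 11 12 3 1 8 7)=[2, 8, 10, 1, 4, 5, 6, 0, 7, 9, 11, 12, 3]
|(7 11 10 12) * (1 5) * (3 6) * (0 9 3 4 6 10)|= 14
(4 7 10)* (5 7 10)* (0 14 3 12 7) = (0 14 3 12 7 5)(4 10) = [14, 1, 2, 12, 10, 0, 6, 5, 8, 9, 4, 11, 7, 13, 3]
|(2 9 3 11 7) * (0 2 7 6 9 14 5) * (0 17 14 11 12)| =21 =|(0 2 11 6 9 3 12)(5 17 14)|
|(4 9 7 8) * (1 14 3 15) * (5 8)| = |(1 14 3 15)(4 9 7 5 8)| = 20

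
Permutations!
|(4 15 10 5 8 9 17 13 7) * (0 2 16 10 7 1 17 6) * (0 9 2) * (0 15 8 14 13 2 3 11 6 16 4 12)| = 28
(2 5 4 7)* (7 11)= [0, 1, 5, 3, 11, 4, 6, 2, 8, 9, 10, 7]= (2 5 4 11 7)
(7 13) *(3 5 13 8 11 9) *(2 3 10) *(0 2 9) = (0 2 3 5 13 7 8 11)(9 10) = [2, 1, 3, 5, 4, 13, 6, 8, 11, 10, 9, 0, 12, 7]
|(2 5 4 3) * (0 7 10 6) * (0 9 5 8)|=10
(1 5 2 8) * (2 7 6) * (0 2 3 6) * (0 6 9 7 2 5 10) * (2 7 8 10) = (0 5 7 6 3 9 8 1 2 10) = [5, 2, 10, 9, 4, 7, 3, 6, 1, 8, 0]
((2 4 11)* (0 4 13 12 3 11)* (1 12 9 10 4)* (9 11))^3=(13)(0 3 4 12 10 1 9)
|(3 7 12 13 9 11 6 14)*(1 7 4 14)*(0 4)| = |(0 4 14 3)(1 7 12 13 9 11 6)| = 28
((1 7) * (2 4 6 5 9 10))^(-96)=(10)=((1 7)(2 4 6 5 9 10))^(-96)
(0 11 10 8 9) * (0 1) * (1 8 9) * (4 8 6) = (0 11 10 9 6 4 8 1) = [11, 0, 2, 3, 8, 5, 4, 7, 1, 6, 9, 10]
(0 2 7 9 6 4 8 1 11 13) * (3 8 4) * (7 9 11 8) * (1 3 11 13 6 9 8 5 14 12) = (0 2 8 3 7 13)(1 5 14 12)(6 11) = [2, 5, 8, 7, 4, 14, 11, 13, 3, 9, 10, 6, 1, 0, 12]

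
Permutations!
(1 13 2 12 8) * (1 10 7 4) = (1 13 2 12 8 10 7 4) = [0, 13, 12, 3, 1, 5, 6, 4, 10, 9, 7, 11, 8, 2]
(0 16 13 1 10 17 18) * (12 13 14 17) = [16, 10, 2, 3, 4, 5, 6, 7, 8, 9, 12, 11, 13, 1, 17, 15, 14, 18, 0] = (0 16 14 17 18)(1 10 12 13)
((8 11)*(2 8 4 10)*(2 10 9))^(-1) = ((2 8 11 4 9))^(-1) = (2 9 4 11 8)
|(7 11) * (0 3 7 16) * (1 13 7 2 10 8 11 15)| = 28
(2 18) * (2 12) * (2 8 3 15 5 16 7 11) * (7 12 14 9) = (2 18 14 9 7 11)(3 15 5 16 12 8) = [0, 1, 18, 15, 4, 16, 6, 11, 3, 7, 10, 2, 8, 13, 9, 5, 12, 17, 14]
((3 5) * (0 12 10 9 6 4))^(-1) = (0 4 6 9 10 12)(3 5)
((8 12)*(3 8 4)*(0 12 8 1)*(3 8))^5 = ((0 12 4 8 3 1))^5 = (0 1 3 8 4 12)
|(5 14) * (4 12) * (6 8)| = 2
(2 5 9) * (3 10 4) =[0, 1, 5, 10, 3, 9, 6, 7, 8, 2, 4] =(2 5 9)(3 10 4)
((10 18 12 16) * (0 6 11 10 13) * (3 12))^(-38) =(0 16 3 10 6 13 12 18 11)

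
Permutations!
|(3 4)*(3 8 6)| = 4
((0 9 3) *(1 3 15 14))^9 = ((0 9 15 14 1 3))^9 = (0 14)(1 9)(3 15)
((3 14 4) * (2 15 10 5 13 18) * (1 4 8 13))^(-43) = ((1 4 3 14 8 13 18 2 15 10 5))^(-43) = (1 4 3 14 8 13 18 2 15 10 5)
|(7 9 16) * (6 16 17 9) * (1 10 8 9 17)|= 12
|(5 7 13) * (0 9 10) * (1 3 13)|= 15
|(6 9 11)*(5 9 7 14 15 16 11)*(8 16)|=14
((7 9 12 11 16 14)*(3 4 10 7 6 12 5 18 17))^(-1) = ((3 4 10 7 9 5 18 17)(6 12 11 16 14))^(-1) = (3 17 18 5 9 7 10 4)(6 14 16 11 12)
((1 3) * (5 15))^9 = (1 3)(5 15)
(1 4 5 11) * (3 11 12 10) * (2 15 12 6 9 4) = (1 2 15 12 10 3 11)(4 5 6 9) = [0, 2, 15, 11, 5, 6, 9, 7, 8, 4, 3, 1, 10, 13, 14, 12]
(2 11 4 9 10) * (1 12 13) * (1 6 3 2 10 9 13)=(1 12)(2 11 4 13 6 3)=[0, 12, 11, 2, 13, 5, 3, 7, 8, 9, 10, 4, 1, 6]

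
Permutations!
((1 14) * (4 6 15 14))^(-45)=(15)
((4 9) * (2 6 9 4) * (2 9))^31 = (9)(2 6)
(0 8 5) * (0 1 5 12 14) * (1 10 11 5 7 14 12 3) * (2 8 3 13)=(0 3 1 7 14)(2 8 13)(5 10 11)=[3, 7, 8, 1, 4, 10, 6, 14, 13, 9, 11, 5, 12, 2, 0]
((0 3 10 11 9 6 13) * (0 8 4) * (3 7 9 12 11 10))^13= (0 4 8 13 6 9 7)(11 12)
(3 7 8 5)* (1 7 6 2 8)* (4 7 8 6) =(1 8 5 3 4 7)(2 6) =[0, 8, 6, 4, 7, 3, 2, 1, 5]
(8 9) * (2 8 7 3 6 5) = (2 8 9 7 3 6 5) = [0, 1, 8, 6, 4, 2, 5, 3, 9, 7]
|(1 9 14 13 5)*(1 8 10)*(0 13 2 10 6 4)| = |(0 13 5 8 6 4)(1 9 14 2 10)| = 30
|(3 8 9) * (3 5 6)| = |(3 8 9 5 6)| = 5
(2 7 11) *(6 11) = (2 7 6 11) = [0, 1, 7, 3, 4, 5, 11, 6, 8, 9, 10, 2]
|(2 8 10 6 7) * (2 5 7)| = |(2 8 10 6)(5 7)| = 4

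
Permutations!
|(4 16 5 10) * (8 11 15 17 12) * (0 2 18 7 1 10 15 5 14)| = |(0 2 18 7 1 10 4 16 14)(5 15 17 12 8 11)| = 18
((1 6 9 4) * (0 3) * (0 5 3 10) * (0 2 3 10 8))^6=((0 8)(1 6 9 4)(2 3 5 10))^6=(1 9)(2 5)(3 10)(4 6)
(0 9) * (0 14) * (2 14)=(0 9 2 14)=[9, 1, 14, 3, 4, 5, 6, 7, 8, 2, 10, 11, 12, 13, 0]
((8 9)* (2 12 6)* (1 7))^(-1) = (1 7)(2 6 12)(8 9)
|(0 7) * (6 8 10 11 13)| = |(0 7)(6 8 10 11 13)| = 10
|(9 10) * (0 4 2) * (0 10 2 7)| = |(0 4 7)(2 10 9)| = 3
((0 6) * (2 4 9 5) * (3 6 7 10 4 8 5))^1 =((0 7 10 4 9 3 6)(2 8 5))^1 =(0 7 10 4 9 3 6)(2 8 5)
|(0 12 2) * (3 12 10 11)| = |(0 10 11 3 12 2)| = 6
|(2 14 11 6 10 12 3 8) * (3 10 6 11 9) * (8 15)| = 6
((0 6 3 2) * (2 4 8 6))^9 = (0 2)(3 4 8 6)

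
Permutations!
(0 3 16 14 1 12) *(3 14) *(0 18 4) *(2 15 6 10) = (0 14 1 12 18 4)(2 15 6 10)(3 16) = [14, 12, 15, 16, 0, 5, 10, 7, 8, 9, 2, 11, 18, 13, 1, 6, 3, 17, 4]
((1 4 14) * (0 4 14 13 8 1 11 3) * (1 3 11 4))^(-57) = ((0 1 14 4 13 8 3))^(-57) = (0 3 8 13 4 14 1)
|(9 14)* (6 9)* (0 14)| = |(0 14 6 9)| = 4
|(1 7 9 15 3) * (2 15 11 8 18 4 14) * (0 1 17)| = |(0 1 7 9 11 8 18 4 14 2 15 3 17)| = 13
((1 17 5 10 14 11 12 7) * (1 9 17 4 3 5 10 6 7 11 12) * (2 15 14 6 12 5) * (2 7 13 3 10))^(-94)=((1 4 10 6 13 3 7 9 17 2 15 14 5 12 11))^(-94)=(1 14 9 6 11 15 7 10 12 2 3 4 5 17 13)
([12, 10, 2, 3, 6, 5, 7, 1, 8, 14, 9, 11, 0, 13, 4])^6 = [0, 7, 2, 3, 14, 5, 4, 6, 8, 10, 1, 11, 12, 13, 9]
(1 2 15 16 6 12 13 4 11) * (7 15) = (1 2 7 15 16 6 12 13 4 11) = [0, 2, 7, 3, 11, 5, 12, 15, 8, 9, 10, 1, 13, 4, 14, 16, 6]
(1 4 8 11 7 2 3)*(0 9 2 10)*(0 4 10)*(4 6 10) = (0 9 2 3 1 4 8 11 7)(6 10) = [9, 4, 3, 1, 8, 5, 10, 0, 11, 2, 6, 7]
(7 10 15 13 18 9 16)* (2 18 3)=[0, 1, 18, 2, 4, 5, 6, 10, 8, 16, 15, 11, 12, 3, 14, 13, 7, 17, 9]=(2 18 9 16 7 10 15 13 3)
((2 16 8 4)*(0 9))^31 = ((0 9)(2 16 8 4))^31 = (0 9)(2 4 8 16)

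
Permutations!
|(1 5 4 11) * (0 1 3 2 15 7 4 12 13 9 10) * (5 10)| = |(0 1 10)(2 15 7 4 11 3)(5 12 13 9)| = 12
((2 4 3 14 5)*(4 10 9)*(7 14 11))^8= (2 5 14 7 11 3 4 9 10)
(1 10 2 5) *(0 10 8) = (0 10 2 5 1 8) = [10, 8, 5, 3, 4, 1, 6, 7, 0, 9, 2]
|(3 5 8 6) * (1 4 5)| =6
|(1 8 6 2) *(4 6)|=5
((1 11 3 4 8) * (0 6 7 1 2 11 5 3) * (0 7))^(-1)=(0 6)(1 7 11 2 8 4 3 5)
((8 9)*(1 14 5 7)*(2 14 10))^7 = ((1 10 2 14 5 7)(8 9))^7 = (1 10 2 14 5 7)(8 9)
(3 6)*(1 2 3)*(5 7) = (1 2 3 6)(5 7) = [0, 2, 3, 6, 4, 7, 1, 5]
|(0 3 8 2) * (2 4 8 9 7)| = 10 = |(0 3 9 7 2)(4 8)|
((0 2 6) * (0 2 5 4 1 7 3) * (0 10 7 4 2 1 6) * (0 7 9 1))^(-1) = (0 6 4 1 9 10 3 7 2 5)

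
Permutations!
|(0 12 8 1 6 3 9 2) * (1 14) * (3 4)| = |(0 12 8 14 1 6 4 3 9 2)| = 10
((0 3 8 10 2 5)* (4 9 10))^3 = ((0 3 8 4 9 10 2 5))^3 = (0 4 2 3 9 5 8 10)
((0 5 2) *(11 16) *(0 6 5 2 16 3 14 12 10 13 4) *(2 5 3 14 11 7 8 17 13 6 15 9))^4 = (0 8)(2 15 9)(3 10 14)(4 7)(5 17)(6 12 11)(13 16)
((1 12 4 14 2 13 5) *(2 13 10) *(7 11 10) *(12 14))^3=(1 5 13 14)(2 10 11 7)(4 12)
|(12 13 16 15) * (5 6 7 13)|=|(5 6 7 13 16 15 12)|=7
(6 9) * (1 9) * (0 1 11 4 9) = (0 1)(4 9 6 11) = [1, 0, 2, 3, 9, 5, 11, 7, 8, 6, 10, 4]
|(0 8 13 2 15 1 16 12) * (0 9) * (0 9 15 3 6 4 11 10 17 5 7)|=|(0 8 13 2 3 6 4 11 10 17 5 7)(1 16 12 15)|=12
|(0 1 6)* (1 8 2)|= 5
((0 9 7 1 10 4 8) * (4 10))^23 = (10)(0 8 4 1 7 9)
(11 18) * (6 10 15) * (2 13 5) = (2 13 5)(6 10 15)(11 18) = [0, 1, 13, 3, 4, 2, 10, 7, 8, 9, 15, 18, 12, 5, 14, 6, 16, 17, 11]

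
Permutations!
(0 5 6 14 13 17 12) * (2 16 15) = [5, 1, 16, 3, 4, 6, 14, 7, 8, 9, 10, 11, 0, 17, 13, 2, 15, 12] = (0 5 6 14 13 17 12)(2 16 15)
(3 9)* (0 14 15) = (0 14 15)(3 9) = [14, 1, 2, 9, 4, 5, 6, 7, 8, 3, 10, 11, 12, 13, 15, 0]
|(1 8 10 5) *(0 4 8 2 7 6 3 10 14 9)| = 35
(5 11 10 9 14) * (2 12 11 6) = [0, 1, 12, 3, 4, 6, 2, 7, 8, 14, 9, 10, 11, 13, 5] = (2 12 11 10 9 14 5 6)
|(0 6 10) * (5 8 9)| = |(0 6 10)(5 8 9)| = 3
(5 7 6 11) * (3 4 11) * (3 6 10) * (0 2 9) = [2, 1, 9, 4, 11, 7, 6, 10, 8, 0, 3, 5] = (0 2 9)(3 4 11 5 7 10)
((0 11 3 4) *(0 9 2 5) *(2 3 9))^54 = (0 2 3 11 5 4 9)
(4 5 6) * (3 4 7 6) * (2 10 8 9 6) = (2 10 8 9 6 7)(3 4 5) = [0, 1, 10, 4, 5, 3, 7, 2, 9, 6, 8]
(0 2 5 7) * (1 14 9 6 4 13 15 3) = (0 2 5 7)(1 14 9 6 4 13 15 3) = [2, 14, 5, 1, 13, 7, 4, 0, 8, 6, 10, 11, 12, 15, 9, 3]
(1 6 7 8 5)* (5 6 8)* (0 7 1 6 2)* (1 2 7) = (0 1 8 7 5 6 2) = [1, 8, 0, 3, 4, 6, 2, 5, 7]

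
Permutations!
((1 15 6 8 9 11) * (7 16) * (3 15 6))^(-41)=((1 6 8 9 11)(3 15)(7 16))^(-41)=(1 11 9 8 6)(3 15)(7 16)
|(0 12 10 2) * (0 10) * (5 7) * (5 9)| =|(0 12)(2 10)(5 7 9)| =6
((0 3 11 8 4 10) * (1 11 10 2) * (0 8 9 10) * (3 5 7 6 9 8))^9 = (0 7 9 3 5 6 10)(1 2 4 8 11)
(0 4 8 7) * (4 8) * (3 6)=(0 8 7)(3 6)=[8, 1, 2, 6, 4, 5, 3, 0, 7]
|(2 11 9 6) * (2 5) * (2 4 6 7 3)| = 15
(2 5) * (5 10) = (2 10 5) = [0, 1, 10, 3, 4, 2, 6, 7, 8, 9, 5]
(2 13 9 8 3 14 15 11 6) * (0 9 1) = (0 9 8 3 14 15 11 6 2 13 1) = [9, 0, 13, 14, 4, 5, 2, 7, 3, 8, 10, 6, 12, 1, 15, 11]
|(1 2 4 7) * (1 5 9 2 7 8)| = |(1 7 5 9 2 4 8)| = 7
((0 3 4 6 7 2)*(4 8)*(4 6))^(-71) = (0 3 8 6 7 2)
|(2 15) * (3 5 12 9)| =|(2 15)(3 5 12 9)| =4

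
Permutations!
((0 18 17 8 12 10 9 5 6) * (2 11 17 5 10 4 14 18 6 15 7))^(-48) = ((0 6)(2 11 17 8 12 4 14 18 5 15 7)(9 10))^(-48) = (2 18 8 7 14 17 15 4 11 5 12)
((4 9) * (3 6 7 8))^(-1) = ((3 6 7 8)(4 9))^(-1) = (3 8 7 6)(4 9)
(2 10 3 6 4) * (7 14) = [0, 1, 10, 6, 2, 5, 4, 14, 8, 9, 3, 11, 12, 13, 7] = (2 10 3 6 4)(7 14)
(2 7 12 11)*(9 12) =(2 7 9 12 11) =[0, 1, 7, 3, 4, 5, 6, 9, 8, 12, 10, 2, 11]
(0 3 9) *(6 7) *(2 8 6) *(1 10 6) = (0 3 9)(1 10 6 7 2 8) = [3, 10, 8, 9, 4, 5, 7, 2, 1, 0, 6]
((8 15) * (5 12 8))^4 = ((5 12 8 15))^4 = (15)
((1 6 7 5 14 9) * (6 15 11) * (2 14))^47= ((1 15 11 6 7 5 2 14 9))^47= (1 11 7 2 9 15 6 5 14)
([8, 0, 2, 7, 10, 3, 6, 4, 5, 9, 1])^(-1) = (0 1 10 4 7 3 5 8)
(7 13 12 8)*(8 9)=[0, 1, 2, 3, 4, 5, 6, 13, 7, 8, 10, 11, 9, 12]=(7 13 12 9 8)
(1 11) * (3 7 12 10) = (1 11)(3 7 12 10) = [0, 11, 2, 7, 4, 5, 6, 12, 8, 9, 3, 1, 10]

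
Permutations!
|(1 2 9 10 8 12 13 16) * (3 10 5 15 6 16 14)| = 42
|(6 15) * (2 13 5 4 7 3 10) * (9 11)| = |(2 13 5 4 7 3 10)(6 15)(9 11)| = 14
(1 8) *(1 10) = [0, 8, 2, 3, 4, 5, 6, 7, 10, 9, 1] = (1 8 10)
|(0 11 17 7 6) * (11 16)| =6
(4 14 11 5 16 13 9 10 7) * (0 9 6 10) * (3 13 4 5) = [9, 1, 2, 13, 14, 16, 10, 5, 8, 0, 7, 3, 12, 6, 11, 15, 4] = (0 9)(3 13 6 10 7 5 16 4 14 11)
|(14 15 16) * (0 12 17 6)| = 12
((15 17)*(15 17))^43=(17)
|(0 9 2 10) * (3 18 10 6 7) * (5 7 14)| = 10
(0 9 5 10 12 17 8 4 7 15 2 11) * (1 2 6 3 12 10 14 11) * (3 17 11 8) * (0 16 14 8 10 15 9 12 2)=(0 12 11 16 14 10 15 6 17 3 2 1)(4 7 9 5 8)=[12, 0, 1, 2, 7, 8, 17, 9, 4, 5, 15, 16, 11, 13, 10, 6, 14, 3]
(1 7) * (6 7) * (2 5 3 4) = [0, 6, 5, 4, 2, 3, 7, 1] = (1 6 7)(2 5 3 4)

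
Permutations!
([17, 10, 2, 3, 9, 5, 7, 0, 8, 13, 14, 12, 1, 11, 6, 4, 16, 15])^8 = (0 1 4 6 11 17 10 9 7 12 15 14 13)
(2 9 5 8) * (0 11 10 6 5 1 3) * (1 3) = (0 11 10 6 5 8 2 9 3) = [11, 1, 9, 0, 4, 8, 5, 7, 2, 3, 6, 10]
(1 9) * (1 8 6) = (1 9 8 6) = [0, 9, 2, 3, 4, 5, 1, 7, 6, 8]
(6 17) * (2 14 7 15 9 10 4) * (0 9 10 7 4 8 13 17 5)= (0 9 7 15 10 8 13 17 6 5)(2 14 4)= [9, 1, 14, 3, 2, 0, 5, 15, 13, 7, 8, 11, 12, 17, 4, 10, 16, 6]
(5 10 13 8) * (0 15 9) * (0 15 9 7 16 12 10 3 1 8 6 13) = (0 9 15 7 16 12 10)(1 8 5 3)(6 13) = [9, 8, 2, 1, 4, 3, 13, 16, 5, 15, 0, 11, 10, 6, 14, 7, 12]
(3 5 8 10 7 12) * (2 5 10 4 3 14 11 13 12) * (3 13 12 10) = [0, 1, 5, 3, 13, 8, 6, 2, 4, 9, 7, 12, 14, 10, 11] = (2 5 8 4 13 10 7)(11 12 14)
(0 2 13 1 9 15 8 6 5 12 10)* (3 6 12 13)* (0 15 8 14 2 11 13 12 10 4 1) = (0 11 13)(1 9 8 10 15 14 2 3 6 5 12 4) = [11, 9, 3, 6, 1, 12, 5, 7, 10, 8, 15, 13, 4, 0, 2, 14]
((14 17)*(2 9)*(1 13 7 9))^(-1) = (1 2 9 7 13)(14 17)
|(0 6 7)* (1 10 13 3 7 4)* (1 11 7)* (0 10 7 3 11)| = 6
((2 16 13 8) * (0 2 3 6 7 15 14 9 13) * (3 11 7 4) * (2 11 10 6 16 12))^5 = ((0 11 7 15 14 9 13 8 10 6 4 3 16)(2 12))^5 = (0 9 4 7 8 16 14 6 11 13 3 15 10)(2 12)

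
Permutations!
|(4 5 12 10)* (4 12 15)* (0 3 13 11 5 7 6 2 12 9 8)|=|(0 3 13 11 5 15 4 7 6 2 12 10 9 8)|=14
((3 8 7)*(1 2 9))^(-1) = (1 9 2)(3 7 8)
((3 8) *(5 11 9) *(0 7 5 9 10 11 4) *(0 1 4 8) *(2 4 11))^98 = (0 8 7 3 5)(1 2 11 4 10)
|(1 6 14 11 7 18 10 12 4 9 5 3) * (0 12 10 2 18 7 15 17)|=12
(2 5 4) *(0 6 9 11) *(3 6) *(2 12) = [3, 1, 5, 6, 12, 4, 9, 7, 8, 11, 10, 0, 2] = (0 3 6 9 11)(2 5 4 12)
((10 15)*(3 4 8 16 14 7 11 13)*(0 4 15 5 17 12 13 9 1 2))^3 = (0 16 11 2 8 7 1 4 14 9)(3 5 13 10 12 15 17)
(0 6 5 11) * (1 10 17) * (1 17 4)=(17)(0 6 5 11)(1 10 4)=[6, 10, 2, 3, 1, 11, 5, 7, 8, 9, 4, 0, 12, 13, 14, 15, 16, 17]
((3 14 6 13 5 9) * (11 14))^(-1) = (3 9 5 13 6 14 11)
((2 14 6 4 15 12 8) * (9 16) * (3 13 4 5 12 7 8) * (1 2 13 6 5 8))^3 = (1 5 6 4)(2 12 8 15)(3 13 7 14)(9 16)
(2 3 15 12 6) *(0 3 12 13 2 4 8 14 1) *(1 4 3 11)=(0 11 1)(2 12 6 3 15 13)(4 8 14)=[11, 0, 12, 15, 8, 5, 3, 7, 14, 9, 10, 1, 6, 2, 4, 13]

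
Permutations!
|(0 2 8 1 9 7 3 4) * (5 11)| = 8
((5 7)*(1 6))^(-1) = ((1 6)(5 7))^(-1) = (1 6)(5 7)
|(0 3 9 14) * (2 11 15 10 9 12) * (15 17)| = 10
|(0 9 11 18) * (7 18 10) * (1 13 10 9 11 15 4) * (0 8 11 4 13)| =|(0 4 1)(7 18 8 11 9 15 13 10)| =24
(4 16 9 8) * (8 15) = (4 16 9 15 8) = [0, 1, 2, 3, 16, 5, 6, 7, 4, 15, 10, 11, 12, 13, 14, 8, 9]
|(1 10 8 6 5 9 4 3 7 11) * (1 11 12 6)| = 21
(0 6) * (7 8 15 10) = [6, 1, 2, 3, 4, 5, 0, 8, 15, 9, 7, 11, 12, 13, 14, 10] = (0 6)(7 8 15 10)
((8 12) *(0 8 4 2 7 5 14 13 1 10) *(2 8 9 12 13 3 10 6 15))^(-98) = (0 6 10 1 3 13 14 8 5 4 7 12 2 9 15)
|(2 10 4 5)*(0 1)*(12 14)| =|(0 1)(2 10 4 5)(12 14)| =4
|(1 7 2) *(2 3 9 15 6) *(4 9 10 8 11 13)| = 12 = |(1 7 3 10 8 11 13 4 9 15 6 2)|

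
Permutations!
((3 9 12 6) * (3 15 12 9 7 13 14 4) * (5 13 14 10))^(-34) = (3 14)(4 7)(5 10 13)(6 12 15)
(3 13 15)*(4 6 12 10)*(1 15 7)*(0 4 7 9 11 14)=(0 4 6 12 10 7 1 15 3 13 9 11 14)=[4, 15, 2, 13, 6, 5, 12, 1, 8, 11, 7, 14, 10, 9, 0, 3]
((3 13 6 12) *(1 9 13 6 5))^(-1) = ((1 9 13 5)(3 6 12))^(-1) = (1 5 13 9)(3 12 6)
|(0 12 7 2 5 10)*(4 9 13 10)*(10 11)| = |(0 12 7 2 5 4 9 13 11 10)| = 10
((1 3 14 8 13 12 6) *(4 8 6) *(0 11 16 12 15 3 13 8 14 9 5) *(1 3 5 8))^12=((0 11 16 12 4 14 6 3 9 8 1 13 15 5))^12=(0 15 1 9 6 4 16)(3 14 12 11 5 13 8)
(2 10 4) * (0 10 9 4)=(0 10)(2 9 4)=[10, 1, 9, 3, 2, 5, 6, 7, 8, 4, 0]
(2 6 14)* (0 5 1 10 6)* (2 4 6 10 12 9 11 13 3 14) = (0 5 1 12 9 11 13 3 14 4 6 2) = [5, 12, 0, 14, 6, 1, 2, 7, 8, 11, 10, 13, 9, 3, 4]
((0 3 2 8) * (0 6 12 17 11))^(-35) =(0 12 2 11 6 3 17 8)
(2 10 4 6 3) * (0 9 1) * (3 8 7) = (0 9 1)(2 10 4 6 8 7 3) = [9, 0, 10, 2, 6, 5, 8, 3, 7, 1, 4]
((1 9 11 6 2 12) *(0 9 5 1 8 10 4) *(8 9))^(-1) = ((0 8 10 4)(1 5)(2 12 9 11 6))^(-1) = (0 4 10 8)(1 5)(2 6 11 9 12)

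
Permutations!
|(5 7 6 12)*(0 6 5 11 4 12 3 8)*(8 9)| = 30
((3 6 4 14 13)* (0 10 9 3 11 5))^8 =(0 11 14 6 9)(3 10 5 13 4)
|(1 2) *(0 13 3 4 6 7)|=6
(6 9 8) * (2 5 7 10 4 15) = (2 5 7 10 4 15)(6 9 8) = [0, 1, 5, 3, 15, 7, 9, 10, 6, 8, 4, 11, 12, 13, 14, 2]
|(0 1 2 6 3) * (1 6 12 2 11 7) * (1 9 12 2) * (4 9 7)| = |(0 6 3)(1 11 4 9 12)| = 15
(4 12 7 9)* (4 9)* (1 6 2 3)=(1 6 2 3)(4 12 7)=[0, 6, 3, 1, 12, 5, 2, 4, 8, 9, 10, 11, 7]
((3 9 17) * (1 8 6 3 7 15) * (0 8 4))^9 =(0 4 1 15 7 17 9 3 6 8)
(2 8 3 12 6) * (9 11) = (2 8 3 12 6)(9 11) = [0, 1, 8, 12, 4, 5, 2, 7, 3, 11, 10, 9, 6]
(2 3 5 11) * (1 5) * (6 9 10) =(1 5 11 2 3)(6 9 10) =[0, 5, 3, 1, 4, 11, 9, 7, 8, 10, 6, 2]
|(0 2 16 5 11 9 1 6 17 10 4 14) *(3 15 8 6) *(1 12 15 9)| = |(0 2 16 5 11 1 3 9 12 15 8 6 17 10 4 14)| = 16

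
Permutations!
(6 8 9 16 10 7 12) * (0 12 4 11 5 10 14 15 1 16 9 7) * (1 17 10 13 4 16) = (0 12 6 8 7 16 14 15 17 10)(4 11 5 13) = [12, 1, 2, 3, 11, 13, 8, 16, 7, 9, 0, 5, 6, 4, 15, 17, 14, 10]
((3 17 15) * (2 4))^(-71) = (2 4)(3 17 15)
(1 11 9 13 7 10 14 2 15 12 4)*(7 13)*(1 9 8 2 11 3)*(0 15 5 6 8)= (0 15 12 4 9 7 10 14 11)(1 3)(2 5 6 8)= [15, 3, 5, 1, 9, 6, 8, 10, 2, 7, 14, 0, 4, 13, 11, 12]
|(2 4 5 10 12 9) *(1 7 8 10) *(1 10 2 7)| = |(2 4 5 10 12 9 7 8)| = 8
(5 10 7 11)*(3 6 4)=[0, 1, 2, 6, 3, 10, 4, 11, 8, 9, 7, 5]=(3 6 4)(5 10 7 11)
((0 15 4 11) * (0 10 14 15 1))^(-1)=((0 1)(4 11 10 14 15))^(-1)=(0 1)(4 15 14 10 11)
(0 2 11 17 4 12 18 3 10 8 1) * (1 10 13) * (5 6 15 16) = (0 2 11 17 4 12 18 3 13 1)(5 6 15 16)(8 10) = [2, 0, 11, 13, 12, 6, 15, 7, 10, 9, 8, 17, 18, 1, 14, 16, 5, 4, 3]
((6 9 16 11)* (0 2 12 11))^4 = (0 6 2 9 12 16 11)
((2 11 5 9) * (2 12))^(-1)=(2 12 9 5 11)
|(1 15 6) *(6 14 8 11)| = |(1 15 14 8 11 6)| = 6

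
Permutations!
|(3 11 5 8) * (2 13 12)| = |(2 13 12)(3 11 5 8)| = 12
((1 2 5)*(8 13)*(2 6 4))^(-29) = (1 6 4 2 5)(8 13)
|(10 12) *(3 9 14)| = 6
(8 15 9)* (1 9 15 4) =(15)(1 9 8 4) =[0, 9, 2, 3, 1, 5, 6, 7, 4, 8, 10, 11, 12, 13, 14, 15]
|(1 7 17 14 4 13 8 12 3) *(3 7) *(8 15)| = 8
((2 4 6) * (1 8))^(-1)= ((1 8)(2 4 6))^(-1)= (1 8)(2 6 4)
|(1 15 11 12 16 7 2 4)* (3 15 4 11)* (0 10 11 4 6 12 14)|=28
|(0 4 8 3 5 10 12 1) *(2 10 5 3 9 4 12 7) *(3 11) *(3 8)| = 15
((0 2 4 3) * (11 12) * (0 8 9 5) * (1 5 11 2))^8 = ((0 1 5)(2 4 3 8 9 11 12))^8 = (0 5 1)(2 4 3 8 9 11 12)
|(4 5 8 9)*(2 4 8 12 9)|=|(2 4 5 12 9 8)|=6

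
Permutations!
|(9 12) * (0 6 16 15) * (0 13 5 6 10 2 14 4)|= 10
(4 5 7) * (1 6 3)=(1 6 3)(4 5 7)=[0, 6, 2, 1, 5, 7, 3, 4]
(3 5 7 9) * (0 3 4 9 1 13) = (0 3 5 7 1 13)(4 9) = [3, 13, 2, 5, 9, 7, 6, 1, 8, 4, 10, 11, 12, 0]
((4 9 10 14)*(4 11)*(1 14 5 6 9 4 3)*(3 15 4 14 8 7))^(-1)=(1 3 7 8)(4 15 11 14)(5 10 9 6)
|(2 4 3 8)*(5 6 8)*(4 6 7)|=12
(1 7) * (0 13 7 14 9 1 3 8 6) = (0 13 7 3 8 6)(1 14 9) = [13, 14, 2, 8, 4, 5, 0, 3, 6, 1, 10, 11, 12, 7, 9]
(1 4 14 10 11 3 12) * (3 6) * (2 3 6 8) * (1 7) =(1 4 14 10 11 8 2 3 12 7) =[0, 4, 3, 12, 14, 5, 6, 1, 2, 9, 11, 8, 7, 13, 10]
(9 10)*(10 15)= (9 15 10)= [0, 1, 2, 3, 4, 5, 6, 7, 8, 15, 9, 11, 12, 13, 14, 10]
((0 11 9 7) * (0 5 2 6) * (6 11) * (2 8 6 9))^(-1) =(0 6 8 5 7 9)(2 11)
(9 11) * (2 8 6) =(2 8 6)(9 11) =[0, 1, 8, 3, 4, 5, 2, 7, 6, 11, 10, 9]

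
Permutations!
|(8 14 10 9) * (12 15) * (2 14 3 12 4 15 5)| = 8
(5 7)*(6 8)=(5 7)(6 8)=[0, 1, 2, 3, 4, 7, 8, 5, 6]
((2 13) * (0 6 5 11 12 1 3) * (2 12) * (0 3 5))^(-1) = ((0 6)(1 5 11 2 13 12))^(-1) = (0 6)(1 12 13 2 11 5)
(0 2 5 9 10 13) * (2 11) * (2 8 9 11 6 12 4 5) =(0 6 12 4 5 11 8 9 10 13) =[6, 1, 2, 3, 5, 11, 12, 7, 9, 10, 13, 8, 4, 0]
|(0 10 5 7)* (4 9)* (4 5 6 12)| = 8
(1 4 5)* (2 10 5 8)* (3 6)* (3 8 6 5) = (1 4 6 8 2 10 3 5) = [0, 4, 10, 5, 6, 1, 8, 7, 2, 9, 3]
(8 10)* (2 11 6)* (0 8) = (0 8 10)(2 11 6) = [8, 1, 11, 3, 4, 5, 2, 7, 10, 9, 0, 6]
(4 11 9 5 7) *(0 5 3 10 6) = (0 5 7 4 11 9 3 10 6) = [5, 1, 2, 10, 11, 7, 0, 4, 8, 3, 6, 9]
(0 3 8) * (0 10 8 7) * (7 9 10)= (0 3 9 10 8 7)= [3, 1, 2, 9, 4, 5, 6, 0, 7, 10, 8]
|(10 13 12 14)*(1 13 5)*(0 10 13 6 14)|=8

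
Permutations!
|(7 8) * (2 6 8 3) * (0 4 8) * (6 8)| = |(0 4 6)(2 8 7 3)| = 12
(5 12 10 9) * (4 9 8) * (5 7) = [0, 1, 2, 3, 9, 12, 6, 5, 4, 7, 8, 11, 10] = (4 9 7 5 12 10 8)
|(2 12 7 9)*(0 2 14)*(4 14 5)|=8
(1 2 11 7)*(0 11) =[11, 2, 0, 3, 4, 5, 6, 1, 8, 9, 10, 7] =(0 11 7 1 2)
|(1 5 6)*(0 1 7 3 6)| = |(0 1 5)(3 6 7)| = 3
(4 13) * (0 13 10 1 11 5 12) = [13, 11, 2, 3, 10, 12, 6, 7, 8, 9, 1, 5, 0, 4] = (0 13 4 10 1 11 5 12)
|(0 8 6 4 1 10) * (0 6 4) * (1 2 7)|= 8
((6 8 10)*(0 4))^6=((0 4)(6 8 10))^6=(10)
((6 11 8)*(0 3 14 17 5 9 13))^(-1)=(0 13 9 5 17 14 3)(6 8 11)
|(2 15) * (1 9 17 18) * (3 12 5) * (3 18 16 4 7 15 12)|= |(1 9 17 16 4 7 15 2 12 5 18)|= 11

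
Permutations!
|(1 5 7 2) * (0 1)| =5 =|(0 1 5 7 2)|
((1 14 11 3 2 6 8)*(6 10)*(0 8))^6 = (0 2 14)(1 6 3)(8 10 11)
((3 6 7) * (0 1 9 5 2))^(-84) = (0 1 9 5 2)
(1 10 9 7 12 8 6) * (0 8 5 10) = (0 8 6 1)(5 10 9 7 12) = [8, 0, 2, 3, 4, 10, 1, 12, 6, 7, 9, 11, 5]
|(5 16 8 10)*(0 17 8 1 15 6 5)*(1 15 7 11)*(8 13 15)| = 9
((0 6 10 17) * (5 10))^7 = (0 5 17 6 10)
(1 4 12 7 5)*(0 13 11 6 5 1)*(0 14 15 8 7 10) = [13, 4, 2, 3, 12, 14, 5, 1, 7, 9, 0, 6, 10, 11, 15, 8] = (0 13 11 6 5 14 15 8 7 1 4 12 10)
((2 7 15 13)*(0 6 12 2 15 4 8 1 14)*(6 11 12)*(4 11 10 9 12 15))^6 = ((0 10 9 12 2 7 11 15 13 4 8 1 14))^6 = (0 11 14 7 1 2 8 12 4 9 13 10 15)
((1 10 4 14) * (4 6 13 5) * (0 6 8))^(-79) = (0 13 4 1 8 6 5 14 10)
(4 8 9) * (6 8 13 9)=(4 13 9)(6 8)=[0, 1, 2, 3, 13, 5, 8, 7, 6, 4, 10, 11, 12, 9]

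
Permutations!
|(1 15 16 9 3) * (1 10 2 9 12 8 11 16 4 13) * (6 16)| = 20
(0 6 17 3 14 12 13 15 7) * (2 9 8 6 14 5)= (0 14 12 13 15 7)(2 9 8 6 17 3 5)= [14, 1, 9, 5, 4, 2, 17, 0, 6, 8, 10, 11, 13, 15, 12, 7, 16, 3]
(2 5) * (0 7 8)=(0 7 8)(2 5)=[7, 1, 5, 3, 4, 2, 6, 8, 0]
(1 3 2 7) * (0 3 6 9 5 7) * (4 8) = (0 3 2)(1 6 9 5 7)(4 8) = [3, 6, 0, 2, 8, 7, 9, 1, 4, 5]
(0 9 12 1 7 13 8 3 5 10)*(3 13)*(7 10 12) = (0 9 7 3 5 12 1 10)(8 13) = [9, 10, 2, 5, 4, 12, 6, 3, 13, 7, 0, 11, 1, 8]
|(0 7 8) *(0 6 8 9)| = 6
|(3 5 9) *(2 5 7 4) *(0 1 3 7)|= |(0 1 3)(2 5 9 7 4)|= 15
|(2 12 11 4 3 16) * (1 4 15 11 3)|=|(1 4)(2 12 3 16)(11 15)|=4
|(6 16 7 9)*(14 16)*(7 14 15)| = 4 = |(6 15 7 9)(14 16)|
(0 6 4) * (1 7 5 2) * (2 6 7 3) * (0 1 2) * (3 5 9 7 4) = (0 4 1 5 6 3)(7 9) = [4, 5, 2, 0, 1, 6, 3, 9, 8, 7]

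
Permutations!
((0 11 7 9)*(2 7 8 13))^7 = ((0 11 8 13 2 7 9))^7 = (13)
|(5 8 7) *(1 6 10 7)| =6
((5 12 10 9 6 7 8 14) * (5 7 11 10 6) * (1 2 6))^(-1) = (1 12 5 9 10 11 6 2)(7 14 8)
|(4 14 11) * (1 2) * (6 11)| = 4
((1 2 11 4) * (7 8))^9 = ((1 2 11 4)(7 8))^9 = (1 2 11 4)(7 8)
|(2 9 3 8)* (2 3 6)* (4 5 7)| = |(2 9 6)(3 8)(4 5 7)| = 6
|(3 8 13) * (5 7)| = 6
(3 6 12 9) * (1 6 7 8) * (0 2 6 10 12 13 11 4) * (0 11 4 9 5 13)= [2, 10, 6, 7, 11, 13, 0, 8, 1, 3, 12, 9, 5, 4]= (0 2 6)(1 10 12 5 13 4 11 9 3 7 8)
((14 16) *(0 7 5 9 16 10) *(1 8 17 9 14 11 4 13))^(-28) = (0 5 10 7 14)(1 16)(4 17)(8 11)(9 13)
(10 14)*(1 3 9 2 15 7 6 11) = (1 3 9 2 15 7 6 11)(10 14) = [0, 3, 15, 9, 4, 5, 11, 6, 8, 2, 14, 1, 12, 13, 10, 7]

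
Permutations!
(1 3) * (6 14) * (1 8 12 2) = (1 3 8 12 2)(6 14) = [0, 3, 1, 8, 4, 5, 14, 7, 12, 9, 10, 11, 2, 13, 6]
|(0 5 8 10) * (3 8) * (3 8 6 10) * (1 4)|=6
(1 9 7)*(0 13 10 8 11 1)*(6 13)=(0 6 13 10 8 11 1 9 7)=[6, 9, 2, 3, 4, 5, 13, 0, 11, 7, 8, 1, 12, 10]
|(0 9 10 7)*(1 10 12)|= |(0 9 12 1 10 7)|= 6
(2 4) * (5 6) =(2 4)(5 6) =[0, 1, 4, 3, 2, 6, 5]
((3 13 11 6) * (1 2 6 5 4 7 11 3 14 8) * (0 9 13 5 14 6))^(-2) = (0 1 14 7 5 13)(2 8 11 4 3 9)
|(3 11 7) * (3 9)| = 4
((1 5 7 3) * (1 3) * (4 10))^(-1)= ((1 5 7)(4 10))^(-1)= (1 7 5)(4 10)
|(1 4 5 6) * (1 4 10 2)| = |(1 10 2)(4 5 6)| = 3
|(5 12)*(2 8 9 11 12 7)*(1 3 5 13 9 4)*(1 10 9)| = |(1 3 5 7 2 8 4 10 9 11 12 13)| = 12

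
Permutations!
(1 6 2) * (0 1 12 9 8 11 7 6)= (0 1)(2 12 9 8 11 7 6)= [1, 0, 12, 3, 4, 5, 2, 6, 11, 8, 10, 7, 9]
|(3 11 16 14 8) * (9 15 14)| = 7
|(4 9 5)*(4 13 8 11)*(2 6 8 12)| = 9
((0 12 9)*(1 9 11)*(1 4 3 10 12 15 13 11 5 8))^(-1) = ((0 15 13 11 4 3 10 12 5 8 1 9))^(-1) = (0 9 1 8 5 12 10 3 4 11 13 15)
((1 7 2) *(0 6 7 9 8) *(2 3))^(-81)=(0 8 9 1 2 3 7 6)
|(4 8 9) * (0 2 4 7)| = |(0 2 4 8 9 7)| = 6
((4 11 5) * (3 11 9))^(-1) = ((3 11 5 4 9))^(-1) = (3 9 4 5 11)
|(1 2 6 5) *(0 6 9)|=6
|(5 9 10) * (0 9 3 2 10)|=4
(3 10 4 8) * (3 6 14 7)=(3 10 4 8 6 14 7)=[0, 1, 2, 10, 8, 5, 14, 3, 6, 9, 4, 11, 12, 13, 7]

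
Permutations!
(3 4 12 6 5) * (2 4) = [0, 1, 4, 2, 12, 3, 5, 7, 8, 9, 10, 11, 6] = (2 4 12 6 5 3)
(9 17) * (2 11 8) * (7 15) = (2 11 8)(7 15)(9 17) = [0, 1, 11, 3, 4, 5, 6, 15, 2, 17, 10, 8, 12, 13, 14, 7, 16, 9]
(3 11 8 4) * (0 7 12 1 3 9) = (0 7 12 1 3 11 8 4 9) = [7, 3, 2, 11, 9, 5, 6, 12, 4, 0, 10, 8, 1]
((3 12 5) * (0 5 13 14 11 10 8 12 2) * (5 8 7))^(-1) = ((0 8 12 13 14 11 10 7 5 3 2))^(-1) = (0 2 3 5 7 10 11 14 13 12 8)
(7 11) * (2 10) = (2 10)(7 11) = [0, 1, 10, 3, 4, 5, 6, 11, 8, 9, 2, 7]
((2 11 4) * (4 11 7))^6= (11)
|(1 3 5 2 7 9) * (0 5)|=7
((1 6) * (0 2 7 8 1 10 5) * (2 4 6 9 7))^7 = (0 6 5 4 10)(1 8 7 9)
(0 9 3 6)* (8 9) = (0 8 9 3 6) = [8, 1, 2, 6, 4, 5, 0, 7, 9, 3]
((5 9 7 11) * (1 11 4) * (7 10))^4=(1 10 11 7 5 4 9)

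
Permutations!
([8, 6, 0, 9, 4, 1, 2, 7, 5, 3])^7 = (0 8 5 1 6 2)(3 9)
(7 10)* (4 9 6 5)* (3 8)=[0, 1, 2, 8, 9, 4, 5, 10, 3, 6, 7]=(3 8)(4 9 6 5)(7 10)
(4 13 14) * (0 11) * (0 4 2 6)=(0 11 4 13 14 2 6)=[11, 1, 6, 3, 13, 5, 0, 7, 8, 9, 10, 4, 12, 14, 2]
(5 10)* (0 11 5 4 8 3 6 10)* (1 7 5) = [11, 7, 2, 6, 8, 0, 10, 5, 3, 9, 4, 1] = (0 11 1 7 5)(3 6 10 4 8)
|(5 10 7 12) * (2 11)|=4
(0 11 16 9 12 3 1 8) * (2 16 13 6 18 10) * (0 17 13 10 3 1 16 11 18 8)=(0 18 3 16 9 12 1)(2 11 10)(6 8 17 13)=[18, 0, 11, 16, 4, 5, 8, 7, 17, 12, 2, 10, 1, 6, 14, 15, 9, 13, 3]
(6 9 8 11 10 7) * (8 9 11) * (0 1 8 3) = [1, 8, 2, 0, 4, 5, 11, 6, 3, 9, 7, 10] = (0 1 8 3)(6 11 10 7)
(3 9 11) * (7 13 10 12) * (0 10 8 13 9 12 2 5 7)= (0 10 2 5 7 9 11 3 12)(8 13)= [10, 1, 5, 12, 4, 7, 6, 9, 13, 11, 2, 3, 0, 8]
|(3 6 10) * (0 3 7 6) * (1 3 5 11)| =|(0 5 11 1 3)(6 10 7)| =15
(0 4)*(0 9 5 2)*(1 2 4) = [1, 2, 0, 3, 9, 4, 6, 7, 8, 5] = (0 1 2)(4 9 5)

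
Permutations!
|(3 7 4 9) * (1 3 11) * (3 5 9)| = |(1 5 9 11)(3 7 4)| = 12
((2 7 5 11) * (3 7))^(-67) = (2 5 3 11 7)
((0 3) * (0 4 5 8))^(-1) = (0 8 5 4 3)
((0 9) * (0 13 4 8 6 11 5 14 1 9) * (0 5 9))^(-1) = (0 1 14 5)(4 13 9 11 6 8)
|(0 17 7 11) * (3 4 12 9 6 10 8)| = 28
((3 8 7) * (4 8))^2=(3 8)(4 7)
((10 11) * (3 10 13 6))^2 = (3 11 6 10 13)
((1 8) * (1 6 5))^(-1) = ((1 8 6 5))^(-1) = (1 5 6 8)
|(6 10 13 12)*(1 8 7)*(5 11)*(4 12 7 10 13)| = 8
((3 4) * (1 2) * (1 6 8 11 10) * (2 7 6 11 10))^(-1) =(1 10 8 6 7)(2 11)(3 4) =((1 7 6 8 10)(2 11)(3 4))^(-1)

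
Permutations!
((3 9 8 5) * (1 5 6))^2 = (1 3 8)(5 9 6)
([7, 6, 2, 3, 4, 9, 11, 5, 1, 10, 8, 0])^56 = (0 5 10 1 11 7 9 8 6)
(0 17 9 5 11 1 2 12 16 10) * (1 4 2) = (0 17 9 5 11 4 2 12 16 10) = [17, 1, 12, 3, 2, 11, 6, 7, 8, 5, 0, 4, 16, 13, 14, 15, 10, 9]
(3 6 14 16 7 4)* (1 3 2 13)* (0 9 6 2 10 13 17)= (0 9 6 14 16 7 4 10 13 1 3 2 17)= [9, 3, 17, 2, 10, 5, 14, 4, 8, 6, 13, 11, 12, 1, 16, 15, 7, 0]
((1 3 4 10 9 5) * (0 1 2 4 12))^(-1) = ((0 1 3 12)(2 4 10 9 5))^(-1) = (0 12 3 1)(2 5 9 10 4)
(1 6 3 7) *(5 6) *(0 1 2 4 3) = (0 1 5 6)(2 4 3 7) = [1, 5, 4, 7, 3, 6, 0, 2]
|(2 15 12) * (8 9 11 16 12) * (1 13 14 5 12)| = 11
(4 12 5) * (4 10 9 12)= (5 10 9 12)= [0, 1, 2, 3, 4, 10, 6, 7, 8, 12, 9, 11, 5]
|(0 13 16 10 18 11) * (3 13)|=|(0 3 13 16 10 18 11)|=7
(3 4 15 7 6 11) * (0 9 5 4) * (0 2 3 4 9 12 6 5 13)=(0 12 6 11 4 15 7 5 9 13)(2 3)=[12, 1, 3, 2, 15, 9, 11, 5, 8, 13, 10, 4, 6, 0, 14, 7]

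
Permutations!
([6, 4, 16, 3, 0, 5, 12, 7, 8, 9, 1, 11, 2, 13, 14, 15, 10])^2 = (0 12 16 1)(2 10 4 6)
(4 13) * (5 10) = (4 13)(5 10) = [0, 1, 2, 3, 13, 10, 6, 7, 8, 9, 5, 11, 12, 4]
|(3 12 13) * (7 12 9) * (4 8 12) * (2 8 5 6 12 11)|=24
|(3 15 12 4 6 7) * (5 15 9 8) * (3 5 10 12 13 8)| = 18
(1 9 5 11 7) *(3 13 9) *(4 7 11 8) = (1 3 13 9 5 8 4 7) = [0, 3, 2, 13, 7, 8, 6, 1, 4, 5, 10, 11, 12, 9]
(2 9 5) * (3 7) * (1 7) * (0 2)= (0 2 9 5)(1 7 3)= [2, 7, 9, 1, 4, 0, 6, 3, 8, 5]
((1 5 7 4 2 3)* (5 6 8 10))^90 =((1 6 8 10 5 7 4 2 3))^90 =(10)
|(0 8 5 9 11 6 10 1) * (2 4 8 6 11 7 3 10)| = 11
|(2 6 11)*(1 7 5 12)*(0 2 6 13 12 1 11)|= 6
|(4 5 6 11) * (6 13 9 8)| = 7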